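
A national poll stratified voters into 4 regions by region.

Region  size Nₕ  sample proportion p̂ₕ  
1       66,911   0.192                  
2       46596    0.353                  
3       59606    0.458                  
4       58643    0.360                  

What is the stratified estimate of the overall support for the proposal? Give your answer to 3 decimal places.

0.335

N = 66911 + 46596 + 59606 + 58643 = 231756.
Overall proportion = Σ (Nₕ/N)·p̂ₕ.
Σ Nₕp̂ₕ = 12846.912 + 16448.388 + 27299.548 + 21111.48 = 77706.328.
77706.328 / 231756 = 0.33529... → 0.335.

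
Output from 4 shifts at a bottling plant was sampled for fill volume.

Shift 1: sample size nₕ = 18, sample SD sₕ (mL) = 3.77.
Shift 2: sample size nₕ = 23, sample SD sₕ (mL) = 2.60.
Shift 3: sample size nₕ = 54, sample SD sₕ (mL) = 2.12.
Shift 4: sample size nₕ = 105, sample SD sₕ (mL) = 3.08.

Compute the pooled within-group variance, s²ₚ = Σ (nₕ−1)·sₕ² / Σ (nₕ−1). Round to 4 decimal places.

8.2404

Degrees of freedom: 17 + 22 + 53 + 104 = 196.
Σ(nₕ−1)sₕ² = 17·14.2129 + 22·6.76 + 53·4.4944 + 104·9.4864 = 1615.1281.
s²ₚ = 1615.1281 / 196 = 8.240449... → 8.2404.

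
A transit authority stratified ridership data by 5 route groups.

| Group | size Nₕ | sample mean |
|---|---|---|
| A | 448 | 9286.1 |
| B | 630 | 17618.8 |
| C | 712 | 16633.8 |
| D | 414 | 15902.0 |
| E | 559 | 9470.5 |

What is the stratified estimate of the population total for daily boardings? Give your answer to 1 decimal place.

38980719.9

A: 448·9286.1 = 4160172.8
B: 630·17618.8 = 11099844
C: 712·16633.8 = 11843265.6
D: 414·15902.0 = 6583428
E: 559·9470.5 = 5294009.5
τ̂ = Σ Nₕx̄ₕ = 38980719.9.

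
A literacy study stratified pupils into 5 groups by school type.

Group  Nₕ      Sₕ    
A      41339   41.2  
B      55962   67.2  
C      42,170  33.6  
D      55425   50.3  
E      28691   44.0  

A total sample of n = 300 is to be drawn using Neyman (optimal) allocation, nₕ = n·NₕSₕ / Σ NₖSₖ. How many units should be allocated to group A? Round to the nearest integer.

47

Σ NₕSₕ = 41339·41.2 + 55962·67.2 + 42170·33.6 + 55425·50.3 + 28691·44.0 = 10931006.7.
Share for A: 1703166.8/10931006.7 = 0.15581.
n_A = 300 × 0.15581 = 46.743... → 47.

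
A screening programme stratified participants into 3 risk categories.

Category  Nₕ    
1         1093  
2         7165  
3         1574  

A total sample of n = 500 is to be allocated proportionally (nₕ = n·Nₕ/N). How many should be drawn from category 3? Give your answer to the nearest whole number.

N = 1093 + 7165 + 1574 = 9832.
n_3 = 500·1574/9832 = 80.045... → 80.

80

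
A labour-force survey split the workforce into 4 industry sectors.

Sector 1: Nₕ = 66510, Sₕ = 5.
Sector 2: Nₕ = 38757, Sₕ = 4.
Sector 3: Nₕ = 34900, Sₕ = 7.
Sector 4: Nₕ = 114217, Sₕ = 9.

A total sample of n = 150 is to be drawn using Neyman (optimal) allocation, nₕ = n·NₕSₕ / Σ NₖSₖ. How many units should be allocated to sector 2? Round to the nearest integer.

13

Σ NₕSₕ = 66510·5 + 38757·4 + 34900·7 + 114217·9 = 1759831.
Share for 2: 155028/1759831 = 0.08809.
n_2 = 150 × 0.08809 = 13.214... → 13.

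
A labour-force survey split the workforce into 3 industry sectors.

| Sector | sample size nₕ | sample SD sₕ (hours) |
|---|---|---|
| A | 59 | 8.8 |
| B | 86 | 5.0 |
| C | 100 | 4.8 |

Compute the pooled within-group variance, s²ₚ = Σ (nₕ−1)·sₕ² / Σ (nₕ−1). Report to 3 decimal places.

36.766

A: (59−1)·8.8² = 58·77.44 = 4491.52
B: (86−1)·5.0² = 85·25 = 2125
C: (100−1)·4.8² = 99·23.04 = 2280.96
Numerator = 8897.48; denominator = Σ(nₕ−1) = 242.
s²ₚ = 8897.48/242 = 36.76645... → 36.766.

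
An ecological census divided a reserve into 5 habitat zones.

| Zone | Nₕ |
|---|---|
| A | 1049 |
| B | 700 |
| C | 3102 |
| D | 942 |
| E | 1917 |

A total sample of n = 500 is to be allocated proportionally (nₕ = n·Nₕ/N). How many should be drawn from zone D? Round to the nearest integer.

61

Share of zone D = 942/7710 = 0.12218.
Allocate 500 × 0.12218 = 61.089... → 61.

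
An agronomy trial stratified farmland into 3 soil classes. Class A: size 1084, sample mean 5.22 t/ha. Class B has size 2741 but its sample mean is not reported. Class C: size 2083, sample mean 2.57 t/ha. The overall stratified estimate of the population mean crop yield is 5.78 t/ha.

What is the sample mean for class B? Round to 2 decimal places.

8.44

N = 1084 + 2741 + 2083 = 5908.
Overall total = μ·N = 5.78·5908 = 34148.24.
Subtract the known strata: 1084·5.22 + 2083·2.57 = 11011.79.
Remaining total for class B: 34148.24 − 11011.79 = 23136.45.
Divide by its size: 23136.45 / 2741 = 8.4409... → 8.44.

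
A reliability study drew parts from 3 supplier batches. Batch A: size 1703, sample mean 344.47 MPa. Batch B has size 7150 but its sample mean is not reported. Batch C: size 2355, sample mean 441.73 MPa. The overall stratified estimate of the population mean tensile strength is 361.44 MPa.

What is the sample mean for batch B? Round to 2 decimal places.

Σ Nₕx̄ₕ = N·μ, so 7150·x̄_B = 11208·361.44 − (1703·344.47 + 2355·441.73).
= 4051019.52 − 1626906.56 = 2424112.96.
x̄_B = 2424112.96 / 7150 = 339.0368... → 339.04.

339.04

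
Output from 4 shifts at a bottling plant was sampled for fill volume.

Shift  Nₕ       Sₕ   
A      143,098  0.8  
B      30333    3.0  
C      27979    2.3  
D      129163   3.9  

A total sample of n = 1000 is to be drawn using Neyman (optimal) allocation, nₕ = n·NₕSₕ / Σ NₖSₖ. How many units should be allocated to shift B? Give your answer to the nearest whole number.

A: NₕSₕ = 143098·0.8 = 114478.4
B: NₕSₕ = 30333·3.0 = 90999
C: NₕSₕ = 27979·2.3 = 64351.7
D: NₕSₕ = 129163·3.9 = 503735.7
Σ NₕSₕ = 773564.8.
n_B = 1000·90999/773564.8 = 117.636... → 118.

118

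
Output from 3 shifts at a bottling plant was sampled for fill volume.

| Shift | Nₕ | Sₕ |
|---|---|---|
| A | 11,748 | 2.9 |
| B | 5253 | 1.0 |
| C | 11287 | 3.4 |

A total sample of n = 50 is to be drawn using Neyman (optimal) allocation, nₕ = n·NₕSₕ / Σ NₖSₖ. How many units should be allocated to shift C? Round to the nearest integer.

25

Σ NₕSₕ = 11748·2.9 + 5253·1.0 + 11287·3.4 = 77698.
Share for C: 38375.8/77698 = 0.49391.
n_C = 50 × 0.49391 = 24.695... → 25.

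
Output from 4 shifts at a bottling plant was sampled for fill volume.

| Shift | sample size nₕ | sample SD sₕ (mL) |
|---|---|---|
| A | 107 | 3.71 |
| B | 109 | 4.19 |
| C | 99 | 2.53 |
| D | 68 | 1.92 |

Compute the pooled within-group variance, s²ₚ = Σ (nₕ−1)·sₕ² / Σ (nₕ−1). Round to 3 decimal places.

11.159

A: (107−1)·3.71² = 106·13.7641 = 1458.9946
B: (109−1)·4.19² = 108·17.5561 = 1896.0588
C: (99−1)·2.53² = 98·6.4009 = 627.2882
D: (68−1)·1.92² = 67·3.6864 = 246.9888
Numerator = 4229.3304; denominator = Σ(nₕ−1) = 379.
s²ₚ = 4229.3304/379 = 11.15918... → 11.159.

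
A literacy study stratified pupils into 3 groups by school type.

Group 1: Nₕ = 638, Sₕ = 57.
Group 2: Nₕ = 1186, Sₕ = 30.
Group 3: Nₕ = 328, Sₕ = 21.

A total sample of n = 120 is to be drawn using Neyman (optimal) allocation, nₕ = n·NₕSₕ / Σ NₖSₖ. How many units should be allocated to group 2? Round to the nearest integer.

Σ NₕSₕ = 638·57 + 1186·30 + 328·21 = 78834.
Share for 2: 35580/78834 = 0.45133.
n_2 = 120 × 0.45133 = 54.159... → 54.

54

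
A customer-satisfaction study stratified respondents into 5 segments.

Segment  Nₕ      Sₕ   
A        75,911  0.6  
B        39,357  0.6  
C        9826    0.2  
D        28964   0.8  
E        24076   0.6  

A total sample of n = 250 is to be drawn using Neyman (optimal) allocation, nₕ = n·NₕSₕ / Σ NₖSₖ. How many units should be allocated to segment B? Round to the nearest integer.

54

Σ NₕSₕ = 75911·0.6 + 39357·0.6 + 9826·0.2 + 28964·0.8 + 24076·0.6 = 108742.8.
Share for B: 23614.2/108742.8 = 0.21716.
n_B = 250 × 0.21716 = 54.289... → 54.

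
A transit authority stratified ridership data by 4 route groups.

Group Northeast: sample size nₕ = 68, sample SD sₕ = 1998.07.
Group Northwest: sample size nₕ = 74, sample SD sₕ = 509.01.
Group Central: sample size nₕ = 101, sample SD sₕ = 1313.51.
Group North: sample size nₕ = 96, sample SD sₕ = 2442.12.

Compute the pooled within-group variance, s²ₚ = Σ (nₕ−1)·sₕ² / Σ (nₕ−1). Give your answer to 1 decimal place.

3061202.3

Northeast: (68−1)·1998.07² = 67·3992283.7249 = 267483009.5683
Northwest: (74−1)·509.01² = 73·259091.1801 = 18913656.1473
Central: (101−1)·1313.51² = 100·1725308.5201 = 172530852.01
North: (96−1)·2442.12² = 95·5963950.0944 = 566575258.968
Numerator = 1025502776.6936; denominator = Σ(nₕ−1) = 335.
s²ₚ = 1025502776.6936/335 = 3061202.318... → 3061202.3.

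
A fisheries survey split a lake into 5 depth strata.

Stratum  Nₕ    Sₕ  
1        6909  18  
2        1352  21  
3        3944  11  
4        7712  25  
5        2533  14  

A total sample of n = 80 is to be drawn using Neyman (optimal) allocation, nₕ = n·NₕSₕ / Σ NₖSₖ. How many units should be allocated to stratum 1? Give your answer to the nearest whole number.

23

1: NₕSₕ = 6909·18 = 124362
2: NₕSₕ = 1352·21 = 28392
3: NₕSₕ = 3944·11 = 43384
4: NₕSₕ = 7712·25 = 192800
5: NₕSₕ = 2533·14 = 35462
Σ NₕSₕ = 424400.
n_1 = 80·124362/424400 = 23.442... → 23.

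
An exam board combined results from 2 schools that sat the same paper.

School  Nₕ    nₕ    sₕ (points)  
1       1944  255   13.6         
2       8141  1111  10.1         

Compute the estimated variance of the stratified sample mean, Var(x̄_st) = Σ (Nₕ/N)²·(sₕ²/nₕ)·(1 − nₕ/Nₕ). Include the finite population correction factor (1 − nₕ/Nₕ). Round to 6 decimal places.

N = 10085. Term for each stratum: Wₕ²sₕ²/nₕ·(1−nₕ/Nₕ).
Var(x̄_st) = 0.023415948 + 0.051666610 = 0.075082557 → 0.075083.

0.075083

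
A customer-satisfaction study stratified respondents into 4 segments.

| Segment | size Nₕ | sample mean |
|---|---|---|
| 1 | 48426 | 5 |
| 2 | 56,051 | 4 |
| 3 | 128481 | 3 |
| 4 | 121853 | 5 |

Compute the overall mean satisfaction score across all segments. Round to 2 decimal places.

N = 48426 + 56051 + 128481 + 121853 = 354811.
The stratified mean weights each stratum mean by its population share Nₕ/N.
Σ Nₕx̄ₕ = 48426·5 + 56051·4 + 128481·3 + 121853·5 = 242130 + 224204 + 385443 + 609265 = 1461042.
Divide by N: 1461042 / 354811 = 4.1178... → 4.12.

4.12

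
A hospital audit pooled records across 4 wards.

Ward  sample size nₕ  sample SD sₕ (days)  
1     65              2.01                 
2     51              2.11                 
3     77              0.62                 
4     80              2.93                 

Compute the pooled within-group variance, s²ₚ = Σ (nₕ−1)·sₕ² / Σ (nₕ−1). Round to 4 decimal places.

1: (65−1)·2.01² = 64·4.0401 = 258.5664
2: (51−1)·2.11² = 50·4.4521 = 222.605
3: (77−1)·0.62² = 76·0.3844 = 29.2144
4: (80−1)·2.93² = 79·8.5849 = 678.2071
Numerator = 1188.5929; denominator = Σ(nₕ−1) = 269.
s²ₚ = 1188.5929/269 = 4.418561... → 4.4186.

4.4186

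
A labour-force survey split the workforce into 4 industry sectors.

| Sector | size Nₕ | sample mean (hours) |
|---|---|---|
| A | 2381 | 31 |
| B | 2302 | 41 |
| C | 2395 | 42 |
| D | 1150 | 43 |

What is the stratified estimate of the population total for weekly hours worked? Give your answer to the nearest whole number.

318233

Population total = Σ Nₕ·x̄ₕ (each stratum's size times its mean).
2381·31 + 2302·41 + 2395·42 + 1150·43 = 73811 + 94382 + 100590 + 49450 = 318233.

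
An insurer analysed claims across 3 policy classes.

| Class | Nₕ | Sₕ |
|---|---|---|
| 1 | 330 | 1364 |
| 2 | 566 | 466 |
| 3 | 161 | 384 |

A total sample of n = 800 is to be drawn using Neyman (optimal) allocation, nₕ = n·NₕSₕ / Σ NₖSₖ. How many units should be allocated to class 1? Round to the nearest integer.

464

1: NₕSₕ = 330·1364 = 450120
2: NₕSₕ = 566·466 = 263756
3: NₕSₕ = 161·384 = 61824
Σ NₕSₕ = 775700.
n_1 = 800·450120/775700 = 464.221... → 464.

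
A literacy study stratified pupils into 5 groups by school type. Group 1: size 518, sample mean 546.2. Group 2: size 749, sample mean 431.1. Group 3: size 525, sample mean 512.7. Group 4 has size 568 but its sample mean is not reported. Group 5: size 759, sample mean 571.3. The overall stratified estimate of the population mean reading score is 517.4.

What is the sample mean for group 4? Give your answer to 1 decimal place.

537.3

N = 518 + 749 + 525 + 568 + 759 = 3119.
Overall total = μ·N = 517.4·3119 = 1613770.6.
Subtract the known strata: 518·546.2 + 749·431.1 + 525·512.7 + 759·571.3 = 1308609.7.
Remaining total for group 4: 1613770.6 − 1308609.7 = 305160.9.
Divide by its size: 305160.9 / 568 = 537.255... → 537.3.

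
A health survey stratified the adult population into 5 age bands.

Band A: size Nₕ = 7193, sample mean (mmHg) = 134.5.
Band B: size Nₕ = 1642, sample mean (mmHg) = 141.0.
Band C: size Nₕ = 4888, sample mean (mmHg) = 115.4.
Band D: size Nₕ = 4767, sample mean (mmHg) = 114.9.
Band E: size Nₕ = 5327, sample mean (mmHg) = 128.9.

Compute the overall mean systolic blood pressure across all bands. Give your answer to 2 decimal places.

x̄_st = (Σ Nₕx̄ₕ) / (Σ Nₕ) = (7193·134.5 + 1642·141.0 + 4888·115.4 + 4767·114.9 + 5327·128.9) / 23817
= 2997434.3 / 23817 = 125.8527... → 125.85.

125.85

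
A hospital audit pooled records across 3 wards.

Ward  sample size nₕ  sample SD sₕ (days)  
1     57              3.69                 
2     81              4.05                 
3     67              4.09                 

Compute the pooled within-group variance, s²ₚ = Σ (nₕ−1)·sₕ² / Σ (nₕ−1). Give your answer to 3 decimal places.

15.736

Degrees of freedom: 56 + 80 + 66 = 202.
Σ(nₕ−1)sₕ² = 56·13.6161 + 80·16.4025 + 66·16.7281 = 3178.7562.
s²ₚ = 3178.7562 / 202 = 15.73642... → 15.736.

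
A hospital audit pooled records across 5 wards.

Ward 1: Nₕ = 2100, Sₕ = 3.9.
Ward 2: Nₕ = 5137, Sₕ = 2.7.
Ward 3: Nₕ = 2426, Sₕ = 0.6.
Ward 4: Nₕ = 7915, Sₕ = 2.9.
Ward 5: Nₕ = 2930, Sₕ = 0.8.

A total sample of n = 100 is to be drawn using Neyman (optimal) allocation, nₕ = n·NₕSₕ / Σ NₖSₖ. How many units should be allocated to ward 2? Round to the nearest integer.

28

1: NₕSₕ = 2100·3.9 = 8190
2: NₕSₕ = 5137·2.7 = 13869.9
3: NₕSₕ = 2426·0.6 = 1455.6
4: NₕSₕ = 7915·2.9 = 22953.5
5: NₕSₕ = 2930·0.8 = 2344
Σ NₕSₕ = 48813.
n_2 = 100·13869.9/48813 = 28.414... → 28.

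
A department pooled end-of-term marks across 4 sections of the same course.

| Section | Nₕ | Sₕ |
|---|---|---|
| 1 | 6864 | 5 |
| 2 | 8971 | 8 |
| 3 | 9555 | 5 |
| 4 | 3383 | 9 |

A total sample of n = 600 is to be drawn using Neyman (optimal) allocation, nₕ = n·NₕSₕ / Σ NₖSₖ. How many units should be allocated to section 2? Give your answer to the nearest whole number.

Σ NₕSₕ = 6864·5 + 8971·8 + 9555·5 + 3383·9 = 184310.
Share for 2: 71768/184310 = 0.38939.
n_2 = 600 × 0.38939 = 233.632... → 234.

234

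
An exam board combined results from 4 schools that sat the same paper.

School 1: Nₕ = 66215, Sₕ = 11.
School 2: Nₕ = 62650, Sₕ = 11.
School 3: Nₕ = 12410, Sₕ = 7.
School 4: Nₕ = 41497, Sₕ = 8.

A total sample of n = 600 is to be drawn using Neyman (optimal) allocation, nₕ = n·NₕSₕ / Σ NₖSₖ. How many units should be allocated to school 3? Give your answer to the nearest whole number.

28

1: NₕSₕ = 66215·11 = 728365
2: NₕSₕ = 62650·11 = 689150
3: NₕSₕ = 12410·7 = 86870
4: NₕSₕ = 41497·8 = 331976
Σ NₕSₕ = 1836361.
n_3 = 600·86870/1836361 = 28.383... → 28.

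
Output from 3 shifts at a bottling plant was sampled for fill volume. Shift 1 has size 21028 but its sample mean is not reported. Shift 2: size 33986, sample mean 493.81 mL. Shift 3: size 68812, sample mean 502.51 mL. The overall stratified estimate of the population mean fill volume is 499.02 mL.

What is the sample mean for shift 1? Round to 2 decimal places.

496.02

Σ Nₕx̄ₕ = N·μ, so 21028·x̄_1 = 123826·499.02 − (33986·493.81 + 68812·502.51).
= 61791650.52 − 51361344.78 = 10430305.74.
x̄_1 = 10430305.74 / 21028 = 496.0199... → 496.02.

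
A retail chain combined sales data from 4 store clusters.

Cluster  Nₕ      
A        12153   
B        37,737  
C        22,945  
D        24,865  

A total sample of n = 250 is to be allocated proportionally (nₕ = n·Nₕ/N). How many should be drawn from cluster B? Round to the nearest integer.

97

Share of cluster B = 37737/97700 = 0.38625.
Allocate 250 × 0.38625 = 96.563... → 97.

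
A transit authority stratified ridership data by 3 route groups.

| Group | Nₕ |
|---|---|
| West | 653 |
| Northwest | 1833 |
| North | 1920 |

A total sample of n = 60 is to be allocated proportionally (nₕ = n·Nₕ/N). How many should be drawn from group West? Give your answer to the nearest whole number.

9

Share of group West = 653/4406 = 0.14821.
Allocate 60 × 0.14821 = 8.892... → 9.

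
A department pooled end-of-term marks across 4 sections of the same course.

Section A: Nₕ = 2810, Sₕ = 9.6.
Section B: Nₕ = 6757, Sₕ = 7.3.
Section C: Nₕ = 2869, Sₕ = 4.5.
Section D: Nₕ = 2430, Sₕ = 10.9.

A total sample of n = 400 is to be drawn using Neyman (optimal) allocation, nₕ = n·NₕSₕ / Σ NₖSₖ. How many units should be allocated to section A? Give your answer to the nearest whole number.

93

Σ NₕSₕ = 2810·9.6 + 6757·7.3 + 2869·4.5 + 2430·10.9 = 115699.6.
Share for A: 26976/115699.6 = 0.23316.
n_A = 400 × 0.23316 = 93.262... → 93.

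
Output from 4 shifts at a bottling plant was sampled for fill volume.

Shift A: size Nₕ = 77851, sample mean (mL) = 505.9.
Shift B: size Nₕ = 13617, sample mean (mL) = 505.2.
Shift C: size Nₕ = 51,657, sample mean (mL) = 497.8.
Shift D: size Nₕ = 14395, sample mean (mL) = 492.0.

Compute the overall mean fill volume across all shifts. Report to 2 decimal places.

501.91

N = 157520; weights Wₕ = Nₕ/N = (0.4942, 0.0864, 0.3279, 0.0914).
x̄_st = Σ Wₕ·x̄ₕ = 0.4942·505.9 + 0.0864·505.2 + 0.3279·497.8 + 0.0914·492.0 ≈ 501.9129...
→ 501.91.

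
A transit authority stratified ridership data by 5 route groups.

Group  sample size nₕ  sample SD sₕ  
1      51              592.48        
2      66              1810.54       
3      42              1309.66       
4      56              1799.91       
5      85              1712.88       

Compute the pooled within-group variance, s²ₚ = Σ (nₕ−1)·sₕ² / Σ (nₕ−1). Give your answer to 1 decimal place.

2459604.9

Degrees of freedom: 50 + 65 + 41 + 55 + 84 = 295.
Σ(nₕ−1)sₕ² = 50·351032.5504 + 65·3278055.0916 + 41·1715209.3156 + 55·3239676.0081 + 84·2933957.8944 = 725583433.9887.
s²ₚ = 725583433.9887 / 295 = 2459604.861... → 2459604.9.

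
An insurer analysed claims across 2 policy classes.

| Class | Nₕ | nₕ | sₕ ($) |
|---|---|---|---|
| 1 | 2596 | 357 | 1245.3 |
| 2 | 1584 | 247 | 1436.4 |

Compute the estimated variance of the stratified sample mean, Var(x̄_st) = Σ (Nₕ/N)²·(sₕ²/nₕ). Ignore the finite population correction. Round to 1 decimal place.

N = 4180. Term for each stratum: Wₕ²sₕ²/nₕ.
Var(x̄_st) = 1675.4697 + 1199.5314 = 2875.0011 → 2875.0.

2875.0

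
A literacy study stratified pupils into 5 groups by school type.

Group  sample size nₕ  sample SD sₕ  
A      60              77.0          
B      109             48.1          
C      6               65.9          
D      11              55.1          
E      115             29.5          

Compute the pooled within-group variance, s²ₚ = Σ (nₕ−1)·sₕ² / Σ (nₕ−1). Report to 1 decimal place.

Degrees of freedom: 59 + 108 + 5 + 10 + 114 = 296.
Σ(nₕ−1)sₕ² = 59·5929 + 108·2313.61 + 5·4342.81 + 10·3036.01 + 114·870.25 = 750963.53.
s²ₚ = 750963.53 / 296 = 2537.039... → 2537.0.

2537.0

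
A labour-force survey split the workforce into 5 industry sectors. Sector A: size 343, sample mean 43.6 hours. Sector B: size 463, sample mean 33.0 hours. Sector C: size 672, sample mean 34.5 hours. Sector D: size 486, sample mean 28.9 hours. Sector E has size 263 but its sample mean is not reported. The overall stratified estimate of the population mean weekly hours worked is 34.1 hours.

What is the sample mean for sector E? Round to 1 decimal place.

32.2

N = 343 + 463 + 672 + 486 + 263 = 2227.
Overall total = μ·N = 34.1·2227 = 75940.7.
Subtract the known strata: 343·43.6 + 463·33.0 + 672·34.5 + 486·28.9 = 67463.2.
Remaining total for sector E: 75940.7 − 67463.2 = 8477.5.
Divide by its size: 8477.5 / 263 = 32.234... → 32.2.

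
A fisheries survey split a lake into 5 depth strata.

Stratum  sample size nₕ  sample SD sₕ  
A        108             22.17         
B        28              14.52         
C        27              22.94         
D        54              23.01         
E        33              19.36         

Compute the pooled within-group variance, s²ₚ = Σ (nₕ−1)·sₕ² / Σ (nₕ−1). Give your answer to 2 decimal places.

Degrees of freedom: 107 + 27 + 26 + 53 + 32 = 245.
Σ(nₕ−1)sₕ² = 107·491.5089 + 27·210.8304 + 26·526.2436 + 53·529.4601 + 32·374.8096 = 112021.4992.
s²ₚ = 112021.4992 / 245 = 457.2306... → 457.23.

457.23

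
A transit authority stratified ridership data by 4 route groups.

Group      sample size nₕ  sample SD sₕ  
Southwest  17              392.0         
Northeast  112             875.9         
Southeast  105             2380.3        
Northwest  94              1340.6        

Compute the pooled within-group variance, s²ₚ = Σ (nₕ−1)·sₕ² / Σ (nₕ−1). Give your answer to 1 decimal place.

Southwest: (17−1)·392.0² = 16·153664 = 2458624
Northeast: (112−1)·875.9² = 111·767200.81 = 85159289.91
Southeast: (105−1)·2380.3² = 104·5665828.09 = 589246121.36
Northwest: (94−1)·1340.6² = 93·1797208.36 = 167140377.48
Numerator = 844004412.75; denominator = Σ(nₕ−1) = 324.
s²ₚ = 844004412.75/324 = 2604951.891... → 2604951.9.

2604951.9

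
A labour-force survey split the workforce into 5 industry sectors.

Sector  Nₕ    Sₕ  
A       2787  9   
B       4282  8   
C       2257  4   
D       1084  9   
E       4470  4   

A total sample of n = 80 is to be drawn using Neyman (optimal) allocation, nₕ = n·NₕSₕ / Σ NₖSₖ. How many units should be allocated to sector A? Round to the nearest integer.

21

A: NₕSₕ = 2787·9 = 25083
B: NₕSₕ = 4282·8 = 34256
C: NₕSₕ = 2257·4 = 9028
D: NₕSₕ = 1084·9 = 9756
E: NₕSₕ = 4470·4 = 17880
Σ NₕSₕ = 96003.
n_A = 80·25083/96003 = 20.902... → 21.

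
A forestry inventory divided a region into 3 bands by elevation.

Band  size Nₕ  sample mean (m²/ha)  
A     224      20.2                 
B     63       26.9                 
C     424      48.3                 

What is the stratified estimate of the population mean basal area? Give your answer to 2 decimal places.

37.55

N = 224 + 63 + 424 = 711.
The stratified mean weights each stratum mean by its population share Nₕ/N.
Σ Nₕx̄ₕ = 224·20.2 + 63·26.9 + 424·48.3 = 4524.8 + 1694.7 + 20479.2 = 26698.7.
Divide by N: 26698.7 / 711 = 37.5509... → 37.55.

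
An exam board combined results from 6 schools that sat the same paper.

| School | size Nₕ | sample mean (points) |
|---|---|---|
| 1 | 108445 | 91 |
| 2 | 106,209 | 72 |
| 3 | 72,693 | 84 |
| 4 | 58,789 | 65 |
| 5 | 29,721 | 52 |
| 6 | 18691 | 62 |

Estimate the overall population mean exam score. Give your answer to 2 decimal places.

76.41

N = 394548; weights Wₕ = Nₕ/N = (0.2749, 0.2692, 0.1842, 0.1490, 0.0753, 0.0474).
x̄_st = Σ Wₕ·x̄ₕ = 0.2749·91 + 0.2692·72 + 0.1842·84 + 0.1490·65 + 0.0753·52 + 0.0474·62 ≈ 76.4099...
→ 76.41.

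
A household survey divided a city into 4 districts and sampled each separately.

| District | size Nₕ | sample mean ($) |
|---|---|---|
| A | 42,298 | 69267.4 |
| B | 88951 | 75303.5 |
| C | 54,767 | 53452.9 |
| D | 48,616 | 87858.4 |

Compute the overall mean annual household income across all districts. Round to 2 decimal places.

N = 42298 + 88951 + 54767 + 48616 = 234632.
Weight each subgroup mean by Nₕ/N and sum.
Σ Nₕx̄ₕ = 42298·69267.4 + 88951·75303.5 + 54767·53452.9 + 48616·87858.4 = 2929872485.2 + 6698321628.5 + 2927454974.3 + 4271323974.4 = 16826973062.4.
Divide by N: 16826973062.4 / 234632 = 71716.4456... → 71716.45.

71716.45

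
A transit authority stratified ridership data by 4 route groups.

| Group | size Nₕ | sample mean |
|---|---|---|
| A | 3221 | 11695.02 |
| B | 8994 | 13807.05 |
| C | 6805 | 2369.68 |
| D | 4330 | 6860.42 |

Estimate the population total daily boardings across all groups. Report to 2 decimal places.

207681558.12

Population total = Σ Nₕ·x̄ₕ (each stratum's size times its mean).
3221·11695.02 + 8994·13807.05 + 6805·2369.68 + 4330·6860.42 = 37669659.42 + 124180607.7 + 16125672.4 + 29705618.6 = 207681558.12.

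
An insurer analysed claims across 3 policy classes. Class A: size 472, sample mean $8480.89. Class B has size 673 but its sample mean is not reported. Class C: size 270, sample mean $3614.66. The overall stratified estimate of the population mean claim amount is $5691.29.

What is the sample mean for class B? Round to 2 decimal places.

4567.96

N = 472 + 673 + 270 = 1415.
Overall total = μ·N = 5691.29·1415 = 8053175.35.
Subtract the known strata: 472·8480.89 + 270·3614.66 = 4978938.28.
Remaining total for class B: 8053175.35 − 4978938.28 = 3074237.07.
Divide by its size: 3074237.07 / 673 = 4567.9600... → 4567.96.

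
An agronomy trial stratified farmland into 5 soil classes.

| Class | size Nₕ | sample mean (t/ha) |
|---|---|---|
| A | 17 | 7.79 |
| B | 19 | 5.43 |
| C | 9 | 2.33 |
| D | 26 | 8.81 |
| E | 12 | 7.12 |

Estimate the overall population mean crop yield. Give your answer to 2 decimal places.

6.88

N = 83; weights Wₕ = Nₕ/N = (0.2048, 0.2289, 0.1084, 0.3133, 0.1446).
x̄_st = Σ Wₕ·x̄ₕ = 0.2048·7.79 + 0.2289·5.43 + 0.1084·2.33 + 0.3133·8.81 + 0.1446·7.12 ≈ 6.8804...
→ 6.88.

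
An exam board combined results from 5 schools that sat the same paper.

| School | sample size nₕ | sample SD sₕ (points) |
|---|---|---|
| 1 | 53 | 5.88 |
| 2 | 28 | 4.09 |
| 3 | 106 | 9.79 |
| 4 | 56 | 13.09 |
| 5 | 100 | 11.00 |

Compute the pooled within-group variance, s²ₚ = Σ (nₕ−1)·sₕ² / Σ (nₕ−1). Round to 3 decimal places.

Degrees of freedom: 52 + 27 + 105 + 55 + 99 = 338.
Σ(nₕ−1)sₕ² = 52·34.5744 + 27·16.7281 + 105·95.8441 + 55·171.3481 + 99·121 = 33716.3035.
s²ₚ = 33716.3035 / 338 = 99.75238... → 99.752.

99.752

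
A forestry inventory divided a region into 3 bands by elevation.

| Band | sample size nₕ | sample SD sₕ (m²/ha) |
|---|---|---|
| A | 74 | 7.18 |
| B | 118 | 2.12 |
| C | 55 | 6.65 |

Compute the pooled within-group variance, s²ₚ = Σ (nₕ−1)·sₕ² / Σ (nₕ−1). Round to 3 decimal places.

27.366

A: (74−1)·7.18² = 73·51.5524 = 3763.3252
B: (118−1)·2.12² = 117·4.4944 = 525.8448
C: (55−1)·6.65² = 54·44.2225 = 2388.015
Numerator = 6677.185; denominator = Σ(nₕ−1) = 244.
s²ₚ = 6677.185/244 = 27.36551... → 27.366.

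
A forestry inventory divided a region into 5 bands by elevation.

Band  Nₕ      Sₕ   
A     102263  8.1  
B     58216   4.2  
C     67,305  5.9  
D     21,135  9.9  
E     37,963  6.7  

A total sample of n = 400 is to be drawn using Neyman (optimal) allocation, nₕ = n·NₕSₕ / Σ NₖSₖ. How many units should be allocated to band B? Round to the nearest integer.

51

A: NₕSₕ = 102263·8.1 = 828330.3
B: NₕSₕ = 58216·4.2 = 244507.2
C: NₕSₕ = 67305·5.9 = 397099.5
D: NₕSₕ = 21135·9.9 = 209236.5
E: NₕSₕ = 37963·6.7 = 254352.1
Σ NₕSₕ = 1933525.6.
n_B = 400·244507.2/1933525.6 = 50.583... → 51.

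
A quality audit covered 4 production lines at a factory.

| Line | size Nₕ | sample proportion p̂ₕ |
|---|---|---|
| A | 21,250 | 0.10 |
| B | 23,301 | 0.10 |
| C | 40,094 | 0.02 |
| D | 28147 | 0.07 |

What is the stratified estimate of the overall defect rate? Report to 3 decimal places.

Wₕ = Nₕ/N with N = 112792: 0.1884, 0.2066, 0.3555, 0.2495.
p̂_st = 0.1884·0.10 + 0.2066·0.10 + 0.3555·0.02 + 0.2495·0.07 ≈ 0.06408... → 0.064.

0.064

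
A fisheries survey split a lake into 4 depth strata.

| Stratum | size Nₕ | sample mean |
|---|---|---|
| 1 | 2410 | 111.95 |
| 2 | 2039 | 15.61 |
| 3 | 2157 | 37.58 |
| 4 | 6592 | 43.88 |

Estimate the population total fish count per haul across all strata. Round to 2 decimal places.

671945.31

1: 2410·111.95 = 269799.5
2: 2039·15.61 = 31828.79
3: 2157·37.58 = 81060.06
4: 6592·43.88 = 289256.96
τ̂ = Σ Nₕx̄ₕ = 671945.31.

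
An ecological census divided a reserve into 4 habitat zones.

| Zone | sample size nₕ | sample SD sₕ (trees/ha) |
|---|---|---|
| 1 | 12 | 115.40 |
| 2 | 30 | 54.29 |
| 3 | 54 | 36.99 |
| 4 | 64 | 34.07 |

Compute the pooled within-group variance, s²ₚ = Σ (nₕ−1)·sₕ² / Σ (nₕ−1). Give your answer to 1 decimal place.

2420.6

Degrees of freedom: 11 + 29 + 53 + 63 = 156.
Σ(nₕ−1)sₕ² = 11·13317.16 + 29·2947.4041 + 53·1368.2601 + 63·1160.7649 = 377609.4529.
s²ₚ = 377609.4529 / 156 = 2420.573... → 2420.6.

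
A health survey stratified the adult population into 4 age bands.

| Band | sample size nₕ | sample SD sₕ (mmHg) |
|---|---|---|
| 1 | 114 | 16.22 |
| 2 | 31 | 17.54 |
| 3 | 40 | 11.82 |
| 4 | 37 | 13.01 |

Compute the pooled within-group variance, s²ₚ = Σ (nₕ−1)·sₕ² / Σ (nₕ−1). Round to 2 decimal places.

1: (114−1)·16.22² = 113·263.0884 = 29728.9892
2: (31−1)·17.54² = 30·307.6516 = 9229.548
3: (40−1)·11.82² = 39·139.7124 = 5448.7836
4: (37−1)·13.01² = 36·169.2601 = 6093.3636
Numerator = 50500.6844; denominator = Σ(nₕ−1) = 218.
s²ₚ = 50500.6844/218 = 231.6545... → 231.65.

231.65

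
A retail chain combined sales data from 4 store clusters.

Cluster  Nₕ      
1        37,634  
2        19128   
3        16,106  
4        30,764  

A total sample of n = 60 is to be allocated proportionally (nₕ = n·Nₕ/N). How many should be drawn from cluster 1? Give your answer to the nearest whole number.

22

N = 37634 + 19128 + 16106 + 30764 = 103632.
n_1 = 60·37634/103632 = 21.789... → 22.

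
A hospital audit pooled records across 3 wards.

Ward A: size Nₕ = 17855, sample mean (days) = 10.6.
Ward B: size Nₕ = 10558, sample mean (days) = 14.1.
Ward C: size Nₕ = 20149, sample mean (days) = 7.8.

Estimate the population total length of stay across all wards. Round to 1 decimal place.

495293.0

Population total = Σ Nₕ·x̄ₕ (each stratum's size times its mean).
17855·10.6 + 10558·14.1 + 20149·7.8 = 189263 + 148867.8 + 157162.2 = 495293.0.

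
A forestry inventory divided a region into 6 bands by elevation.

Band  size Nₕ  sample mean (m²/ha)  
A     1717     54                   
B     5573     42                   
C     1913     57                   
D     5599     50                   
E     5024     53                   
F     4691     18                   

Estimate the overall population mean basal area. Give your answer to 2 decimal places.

x̄_st = (Σ Nₕx̄ₕ) / (Σ Nₕ) = (1717·54 + 5573·42 + 1913·57 + 5599·50 + 5024·53 + 4691·18) / 24517
= 1066485 / 24517 = 43.4998... → 43.50.

43.50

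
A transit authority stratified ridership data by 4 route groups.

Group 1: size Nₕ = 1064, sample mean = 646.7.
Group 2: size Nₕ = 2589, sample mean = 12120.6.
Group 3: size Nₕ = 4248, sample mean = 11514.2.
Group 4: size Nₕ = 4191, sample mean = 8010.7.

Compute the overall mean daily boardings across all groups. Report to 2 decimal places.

9473.49

x̄_st = (Σ Nₕx̄ₕ) / (Σ Nₕ) = (1064·646.7 + 2589·12120.6 + 4248·11514.2 + 4191·8010.7) / 12092
= 114553487.5 / 12092 = 9473.4938... → 9473.49.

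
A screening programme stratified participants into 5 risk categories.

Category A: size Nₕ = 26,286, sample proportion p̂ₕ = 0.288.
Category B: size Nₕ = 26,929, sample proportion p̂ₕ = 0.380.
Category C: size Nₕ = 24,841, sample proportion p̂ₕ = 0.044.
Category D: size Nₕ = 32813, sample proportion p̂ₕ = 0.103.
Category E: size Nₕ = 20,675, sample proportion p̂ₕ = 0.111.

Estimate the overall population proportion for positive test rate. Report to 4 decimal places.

N = 26286 + 26929 + 24841 + 32813 + 20675 = 131544.
Overall proportion = Σ (Nₕ/N)·p̂ₕ.
Σ Nₕp̂ₕ = 7570.368 + 10233.02 + 1093.004 + 3379.739 + 2294.925 = 24571.056.
24571.056 / 131544 = 0.186790... → 0.1868.

0.1868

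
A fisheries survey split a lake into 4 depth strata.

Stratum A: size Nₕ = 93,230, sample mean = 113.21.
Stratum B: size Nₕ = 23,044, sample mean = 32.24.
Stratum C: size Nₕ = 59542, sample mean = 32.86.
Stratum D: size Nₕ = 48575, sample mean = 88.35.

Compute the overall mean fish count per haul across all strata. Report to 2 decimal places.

N = 93230 + 23044 + 59542 + 48575 = 224391.
Weight each subgroup mean by Nₕ/N and sum.
Σ Nₕx̄ₕ = 93230·113.21 + 23044·32.24 + 59542·32.86 + 48575·88.35 = 10554568.3 + 742938.56 + 1956550.12 + 4291601.25 = 17545658.23.
Divide by N: 17545658.23 / 224391 = 78.1923... → 78.19.

78.19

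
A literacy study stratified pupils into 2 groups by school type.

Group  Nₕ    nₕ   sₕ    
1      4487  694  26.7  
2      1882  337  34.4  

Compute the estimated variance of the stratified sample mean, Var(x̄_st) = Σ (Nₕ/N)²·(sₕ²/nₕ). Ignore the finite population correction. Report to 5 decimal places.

N = 6369. Term for each stratum: Wₕ²sₕ²/nₕ.
Var(x̄_st) = 0.50983858 + 0.30660817 = 0.81644675 → 0.81645.

0.81645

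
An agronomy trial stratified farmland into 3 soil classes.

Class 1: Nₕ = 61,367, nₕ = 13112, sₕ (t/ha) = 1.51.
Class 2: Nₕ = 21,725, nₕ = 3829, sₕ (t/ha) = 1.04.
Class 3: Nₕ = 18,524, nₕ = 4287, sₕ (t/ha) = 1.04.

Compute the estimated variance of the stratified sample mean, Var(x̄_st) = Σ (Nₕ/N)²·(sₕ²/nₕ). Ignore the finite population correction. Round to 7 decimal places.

N = 101616; Wₕ = Nₕ/N.
class 1: (61367/101616)²·1.51²/13112 = 0.0000634206
class 2: (21725/101616)²·1.04²/3829 = 0.0000129115
class 3: (18524/101616)²·1.04²/4287 = 0.0000083841
Sum = 0.0000847163 → 0.0000847.

0.0000847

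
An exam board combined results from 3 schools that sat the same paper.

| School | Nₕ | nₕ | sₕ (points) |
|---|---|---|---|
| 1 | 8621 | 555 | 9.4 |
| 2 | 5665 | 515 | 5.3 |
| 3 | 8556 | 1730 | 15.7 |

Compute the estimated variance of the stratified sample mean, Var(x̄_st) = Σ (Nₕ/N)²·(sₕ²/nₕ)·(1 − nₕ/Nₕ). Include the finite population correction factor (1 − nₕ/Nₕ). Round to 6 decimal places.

0.040217

N = 22842. Term for each stratum: Wₕ²sₕ²/nₕ·(1−nₕ/Nₕ).
Var(x̄_st) = 0.021218288 + 0.003049885 + 0.015948579 = 0.040216752 → 0.040217.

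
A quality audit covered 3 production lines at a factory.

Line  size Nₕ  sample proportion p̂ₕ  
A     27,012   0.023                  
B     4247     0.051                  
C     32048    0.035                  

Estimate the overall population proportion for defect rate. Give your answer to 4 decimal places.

N = 27012 + 4247 + 32048 = 63307.
Overall proportion = Σ (Nₕ/N)·p̂ₕ.
Σ Nₕp̂ₕ = 621.276 + 216.597 + 1121.68 = 1959.553.
1959.553 / 63307 = 0.030953... → 0.0310.

0.0310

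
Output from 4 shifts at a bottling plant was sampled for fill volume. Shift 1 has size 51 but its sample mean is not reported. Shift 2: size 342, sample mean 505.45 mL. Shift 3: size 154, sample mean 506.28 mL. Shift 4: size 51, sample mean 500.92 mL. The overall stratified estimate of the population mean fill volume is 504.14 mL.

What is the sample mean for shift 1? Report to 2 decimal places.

492.11

N = 51 + 342 + 154 + 51 = 598.
Overall total = μ·N = 504.14·598 = 301475.72.
Subtract the known strata: 342·505.45 + 154·506.28 + 51·500.92 = 276377.94.
Remaining total for shift 1: 301475.72 − 276377.94 = 25097.78.
Divide by its size: 25097.78 / 51 = 492.1133... → 492.11.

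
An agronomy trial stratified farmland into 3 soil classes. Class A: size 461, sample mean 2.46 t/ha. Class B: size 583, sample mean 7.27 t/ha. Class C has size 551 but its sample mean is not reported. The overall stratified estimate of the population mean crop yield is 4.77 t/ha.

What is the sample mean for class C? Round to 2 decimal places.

N = 461 + 583 + 551 = 1595.
Overall total = μ·N = 4.77·1595 = 7608.15.
Subtract the known strata: 461·2.46 + 583·7.27 = 5372.47.
Remaining total for class C: 7608.15 − 5372.47 = 2235.68.
Divide by its size: 2235.68 / 551 = 4.0575... → 4.06.

4.06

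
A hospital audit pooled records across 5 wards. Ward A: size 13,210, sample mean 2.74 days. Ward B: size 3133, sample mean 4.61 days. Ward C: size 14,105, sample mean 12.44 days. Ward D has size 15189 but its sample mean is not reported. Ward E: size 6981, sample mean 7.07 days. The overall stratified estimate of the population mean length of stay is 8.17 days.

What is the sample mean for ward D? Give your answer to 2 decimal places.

N = 13210 + 3133 + 14105 + 15189 + 6981 = 52618.
Overall total = μ·N = 8.17·52618 = 429889.06.
Subtract the known strata: 13210·2.74 + 3133·4.61 + 14105·12.44 + 6981·7.07 = 275460.4.
Remaining total for ward D: 429889.06 − 275460.4 = 154428.66.
Divide by its size: 154428.66 / 15189 = 10.1671... → 10.17.

10.17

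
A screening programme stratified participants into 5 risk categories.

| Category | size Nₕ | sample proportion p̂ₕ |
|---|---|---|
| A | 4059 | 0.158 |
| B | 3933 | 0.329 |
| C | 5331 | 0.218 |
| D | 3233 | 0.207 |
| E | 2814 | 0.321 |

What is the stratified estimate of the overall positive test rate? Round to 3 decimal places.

0.241

N = 4059 + 3933 + 5331 + 3233 + 2814 = 19370.
Overall proportion = Σ (Nₕ/N)·p̂ₕ.
Σ Nₕp̂ₕ = 641.322 + 1293.957 + 1162.158 + 669.231 + 903.294 = 4669.962.
4669.962 / 19370 = 0.24109... → 0.241.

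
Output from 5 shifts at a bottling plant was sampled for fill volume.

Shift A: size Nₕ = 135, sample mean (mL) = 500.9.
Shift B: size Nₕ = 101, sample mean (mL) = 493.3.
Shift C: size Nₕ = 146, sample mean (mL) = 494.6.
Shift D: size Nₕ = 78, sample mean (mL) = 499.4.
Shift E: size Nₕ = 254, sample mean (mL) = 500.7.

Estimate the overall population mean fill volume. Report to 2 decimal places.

N = 135 + 101 + 146 + 78 + 254 = 714.
Weight each subgroup mean by Nₕ/N and sum.
Σ Nₕx̄ₕ = 135·500.9 + 101·493.3 + 146·494.6 + 78·499.4 + 254·500.7 = 67621.5 + 49823.3 + 72211.6 + 38953.2 + 127177.8 = 355787.4.
Divide by N: 355787.4 / 714 = 498.3017... → 498.30.

498.30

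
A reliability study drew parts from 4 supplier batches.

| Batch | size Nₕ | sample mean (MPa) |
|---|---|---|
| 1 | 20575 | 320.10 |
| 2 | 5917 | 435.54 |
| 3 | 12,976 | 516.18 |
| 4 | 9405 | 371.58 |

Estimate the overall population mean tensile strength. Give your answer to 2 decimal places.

N = 20575 + 5917 + 12976 + 9405 = 48873.
Overall mean = Σ (Nₕ/N)·x̄ₕ — weight by population share, not a simple average.
Σ Nₕx̄ₕ = 20575·320.10 + 5917·435.54 + 12976·516.18 + 9405·371.58 = 6586057.5 + 2577090.18 + 6697951.68 + 3494709.9 = 19355809.26.
Divide by N: 19355809.26 / 48873 = 396.0430... → 396.04.

396.04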